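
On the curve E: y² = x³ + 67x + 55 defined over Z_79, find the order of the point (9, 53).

2P: tangent at (9, 53): λ = (3·9² + 67)/(2·53) ≡ 73/27. 27⁻¹ ≡ 41 (mod 79) since 27·41 = 1107 ≡ 1, so λ ≡ 73·41 ≡ 70.
  x = λ² - 9 - 9 = 4900 - 18 ≡ 63; y = λ·(9 - 63) - 53 ≡ 38. → (63, 38)
3P: (63, 38) + (9, 53). λ = (53 - 38)/(9 - 63) ≡ 15/25 mod 79. 25⁻¹ ≡ 19 (mod 79), so λ ≡ 48.
  x = λ² - 63 - 9 = 2304 - 72 ≡ 20; y = λ·(63 - 20) - 38 ≡ 51. → (20, 51)
4P: (20, 51) + (9, 53). λ = (53 - 51)/(9 - 20) ≡ 2/68 mod 79. 68⁻¹ ≡ 43 (mod 79), so λ ≡ 7.
  x = λ² - 20 - 9 = 49 - 29 ≡ 20; y = λ·(20 - 20) - 51 ≡ 28. → (20, 28)
5P: (20, 28) + (9, 53). λ = (53 - 28)/(9 - 20) ≡ 25/68 mod 79. 68⁻¹ ≡ 43 (mod 79), so λ ≡ 48.
  x = λ² - 20 - 9 = 2304 - 29 ≡ 63; y = λ·(20 - 63) - 28 ≡ 41. → (63, 41)
6P: (63, 41) + (9, 53). λ = (53 - 41)/(9 - 63) ≡ 12/25 mod 79. 25⁻¹ ≡ 19 (mod 79), so λ ≡ 70.
  x = λ² - 63 - 9 = 4900 - 72 ≡ 9; y = λ·(63 - 9) - 41 ≡ 26. → (9, 26)
7P: (9, 26) + (9, 53): same x and y₁ ≡ -y₂, so the sum is 𝒪.
7P = 𝒪, so the order is 7.

7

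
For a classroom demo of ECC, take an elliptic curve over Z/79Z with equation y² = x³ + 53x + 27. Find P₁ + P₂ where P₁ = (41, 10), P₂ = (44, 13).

(41, 10) + (44, 13). λ = (13 - 10)/(44 - 41) ≡ 3/3 mod 79. 3⁻¹ ≡ 53 (mod 79) since 3·53 = 159 ≡ 1, so λ ≡ 1.
  x = λ² - 41 - 44 = 1 - 85 ≡ 74; y = λ·(41 - 74) - 10 ≡ 36. → (74, 36)

(74, 36)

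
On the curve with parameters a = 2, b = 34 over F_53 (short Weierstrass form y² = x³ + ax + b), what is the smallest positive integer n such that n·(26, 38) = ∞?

10

2P: tangent at (26, 38): λ = (3·26² + 2)/(2·38) ≡ 16/23. 23⁻¹ ≡ 30 (mod 53) since 23·30 = 690 ≡ 1, so λ ≡ 16·30 ≡ 3.
  x = λ² - 26 - 26 = 9 - 52 ≡ 10; y = λ·(26 - 10) - 38 ≡ 10. → (10, 10)
3P: (10, 10) + (26, 38). λ = (38 - 10)/(26 - 10) ≡ 28/16 mod 53. 16⁻¹ ≡ 10 (mod 53) since 16·10 = 160 ≡ 1, so λ ≡ 15.
  x = λ² - 10 - 26 = 225 - 36 ≡ 30; y = λ·(10 - 30) - 10 ≡ 8. → (30, 8)
4P: (30, 8) + (26, 38). λ = (38 - 8)/(26 - 30) ≡ 30/49 mod 53. 49⁻¹ ≡ 13 (mod 53), so λ ≡ 19.
  x = λ² - 30 - 26 = 361 - 56 ≡ 40; y = λ·(30 - 40) - 8 ≡ 14. → (40, 14)
5P: (40, 14) + (26, 38). λ = (38 - 14)/(26 - 40) ≡ 24/39 mod 53. 39⁻¹ ≡ 34 (mod 53), so λ ≡ 21.
  x = λ² - 40 - 26 = 441 - 66 ≡ 4; y = λ·(40 - 4) - 14 ≡ 0. → (4, 0)
6P: (4, 0) + (26, 38). λ = (38 - 0)/(26 - 4) ≡ 38/22 mod 53. 22⁻¹ ≡ 41 (mod 53), so λ ≡ 21.
  x = λ² - 4 - 26 = 441 - 30 ≡ 40; y = λ·(4 - 40) - 0 ≡ 39. → (40, 39)
7P: (40, 39) + (26, 38). λ = (38 - 39)/(26 - 40) ≡ 52/39 mod 53. 39⁻¹ ≡ 34 (mod 53), so λ ≡ 19.
  x = λ² - 40 - 26 = 361 - 66 ≡ 30; y = λ·(40 - 30) - 39 ≡ 45. → (30, 45)
8P: (30, 45) + (26, 38). λ = (38 - 45)/(26 - 30) ≡ 46/49 mod 53. 49⁻¹ ≡ 13 (mod 53), so λ ≡ 15.
  x = λ² - 30 - 26 = 225 - 56 ≡ 10; y = λ·(30 - 10) - 45 ≡ 43. → (10, 43)
9P: (10, 43) + (26, 38). λ = (38 - 43)/(26 - 10) ≡ 48/16 mod 53. 16⁻¹ ≡ 10 (mod 53), so λ ≡ 3.
  x = λ² - 10 - 26 = 9 - 36 ≡ 26; y = λ·(10 - 26) - 43 ≡ 15. → (26, 15)
10P: (26, 15) + (26, 38): same x and y₁ ≡ -y₂, so the sum is ∞.
10P = ∞, so the order is 10.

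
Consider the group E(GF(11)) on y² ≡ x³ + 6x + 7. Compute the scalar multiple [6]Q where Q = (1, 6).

(2, 4)

Repeated addition: build up to 6Q.
2Q: tangent at (1, 6): λ = (3·1² + 6)/(2·6) ≡ 9/1. 1⁻¹ ≡ 1 (mod 11), so λ ≡ 9·1 ≡ 9.
  x = λ² - 1 - 1 = 81 - 2 ≡ 2; y = λ·(1 - 2) - 6 ≡ 7. → (2, 7)
3Q: (2, 7) + (1, 6). λ = (6 - 7)/(1 - 2) ≡ 10/10 mod 11. 10⁻¹ ≡ 10 (mod 11), so λ ≡ 1.
  x = λ² - 2 - 1 = 1 - 3 ≡ 9; y = λ·(2 - 9) - 7 ≡ 8. → (9, 8)
4Q: (9, 8) + (1, 6). λ = (6 - 8)/(1 - 9) ≡ 9/3 mod 11. 3⁻¹ ≡ 4 (mod 11) since 3·4 = 12 ≡ 1, so λ ≡ 3.
  x = λ² - 9 - 1 = 9 - 10 ≡ 10; y = λ·(9 - 10) - 8 ≡ 0. → (10, 0)
5Q: (10, 0) + (1, 6). λ = (6 - 0)/(1 - 10) ≡ 6/2 mod 11. 2⁻¹ ≡ 6 (mod 11), so λ ≡ 3.
  x = λ² - 10 - 1 = 9 - 11 ≡ 9; y = λ·(10 - 9) - 0 ≡ 3. → (9, 3)
6Q: (9, 3) + (1, 6). λ = (6 - 3)/(1 - 9) ≡ 3/3 mod 11. 3⁻¹ ≡ 4 (mod 11), so λ ≡ 1.
  x = λ² - 9 - 1 = 1 - 10 ≡ 2; y = λ·(9 - 2) - 3 ≡ 4. → (2, 4)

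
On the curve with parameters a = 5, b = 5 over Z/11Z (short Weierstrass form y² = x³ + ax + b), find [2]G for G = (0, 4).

(4, 10)

tangent at (0, 4): λ = (3·0² + 5)/(2·4) ≡ 5/8. 8⁻¹ ≡ 7 (mod 11), so λ ≡ 5·7 ≡ 2.
  x = λ² - 0 - 0 = 4 - 0 ≡ 4; y = λ·(0 - 4) - 4 ≡ 10. → (4, 10)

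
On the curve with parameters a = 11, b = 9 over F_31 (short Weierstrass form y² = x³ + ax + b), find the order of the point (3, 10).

2P: tangent at (3, 10): λ = (3·3² + 11)/(2·10) ≡ 7/20. 20⁻¹ ≡ 14 (mod 31), so λ ≡ 7·14 ≡ 5.
  x = λ² - 3 - 3 = 25 - 6 ≡ 19; y = λ·(3 - 19) - 10 ≡ 3. → (19, 3)
3P: (19, 3) + (3, 10). λ = (10 - 3)/(3 - 19) ≡ 7/15 mod 31. 15⁻¹ ≡ 29 (mod 31), so λ ≡ 17.
  x = λ² - 19 - 3 = 289 - 22 ≡ 19; y = λ·(19 - 19) - 3 ≡ 28. → (19, 28)
4P: (19, 28) + (3, 10). λ = (10 - 28)/(3 - 19) ≡ 13/15 mod 31. 15⁻¹ ≡ 29 (mod 31) since 15·29 = 435 ≡ 1, so λ ≡ 5.
  x = λ² - 19 - 3 = 25 - 22 ≡ 3; y = λ·(19 - 3) - 28 ≡ 21. → (3, 21)
5P: (3, 21) + (3, 10): same x and y₁ ≡ -y₂, so the sum is 𝒪.
5P = 𝒪, so the order is 5.

5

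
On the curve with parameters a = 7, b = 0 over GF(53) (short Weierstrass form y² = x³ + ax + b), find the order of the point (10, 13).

2P: tangent at (10, 13): λ = (3·10² + 7)/(2·13) ≡ 42/26. 26⁻¹ ≡ 51 (mod 53), so λ ≡ 42·51 ≡ 22.
  x = λ² - 10 - 10 = 484 - 20 ≡ 40; y = λ·(10 - 40) - 13 ≡ 16. → (40, 16)
3P: (40, 16) + (10, 13). λ = (13 - 16)/(10 - 40) ≡ 50/23 mod 53. 23⁻¹ ≡ 30 (mod 53) since 23·30 = 690 ≡ 1, so λ ≡ 16.
  x = λ² - 40 - 10 = 256 - 50 ≡ 47; y = λ·(40 - 47) - 16 ≡ 31. → (47, 31)
4P: (47, 31) + (10, 13). λ = (13 - 31)/(10 - 47) ≡ 35/16 mod 53. 16⁻¹ ≡ 10 (mod 53), so λ ≡ 32.
  x = λ² - 47 - 10 = 1024 - 57 ≡ 13; y = λ·(47 - 13) - 31 ≡ 50. → (13, 50)
5P: (13, 50) + (10, 13). λ = (13 - 50)/(10 - 13) ≡ 16/50 mod 53. 50⁻¹ ≡ 35 (mod 53) since 50·35 = 1750 ≡ 1, so λ ≡ 30.
  x = λ² - 13 - 10 = 900 - 23 ≡ 29; y = λ·(13 - 29) - 50 ≡ 0. → (29, 0)
6P: (29, 0) + (10, 13). λ = (13 - 0)/(10 - 29) ≡ 13/34 mod 53. 34⁻¹ ≡ 39 (mod 53), so λ ≡ 30.
  x = λ² - 29 - 10 = 900 - 39 ≡ 13; y = λ·(29 - 13) - 0 ≡ 3. → (13, 3)
7P: (13, 3) + (10, 13). λ = (13 - 3)/(10 - 13) ≡ 10/50 mod 53. 50⁻¹ ≡ 35 (mod 53) since 50·35 = 1750 ≡ 1, so λ ≡ 32.
  x = λ² - 13 - 10 = 1024 - 23 ≡ 47; y = λ·(13 - 47) - 3 ≡ 22. → (47, 22)
8P: (47, 22) + (10, 13). λ = (13 - 22)/(10 - 47) ≡ 44/16 mod 53. 16⁻¹ ≡ 10 (mod 53) since 16·10 = 160 ≡ 1, so λ ≡ 16.
  x = λ² - 47 - 10 = 256 - 57 ≡ 40; y = λ·(47 - 40) - 22 ≡ 37. → (40, 37)
9P: (40, 37) + (10, 13). λ = (13 - 37)/(10 - 40) ≡ 29/23 mod 53. 23⁻¹ ≡ 30 (mod 53), so λ ≡ 22.
  x = λ² - 40 - 10 = 484 - 50 ≡ 10; y = λ·(40 - 10) - 37 ≡ 40. → (10, 40)
10P: (10, 40) + (10, 13): same x and y₁ ≡ -y₂, so the sum is O.
10P = O, so the order is 10.

10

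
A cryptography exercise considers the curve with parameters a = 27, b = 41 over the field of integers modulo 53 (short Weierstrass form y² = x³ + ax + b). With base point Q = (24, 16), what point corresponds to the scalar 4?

(7, 19)

Repeated addition: build up to 4Q.
2Q: tangent at (24, 16): λ = (3·24² + 27)/(2·16) ≡ 6/32. 32⁻¹ ≡ 5 (mod 53), so λ ≡ 6·5 ≡ 30.
  x = λ² - 24 - 24 = 900 - 48 ≡ 4; y = λ·(24 - 4) - 16 ≡ 1. → (4, 1)
3Q: (4, 1) + (24, 16). λ = (16 - 1)/(24 - 4) ≡ 15/20 mod 53. 20⁻¹ ≡ 8 (mod 53) since 20·8 = 160 ≡ 1, so λ ≡ 14.
  x = λ² - 4 - 24 = 196 - 28 ≡ 9; y = λ·(4 - 9) - 1 ≡ 35. → (9, 35)
4Q: (9, 35) + (24, 16). λ = (16 - 35)/(24 - 9) ≡ 34/15 mod 53. 15⁻¹ ≡ 46 (mod 53) since 15·46 = 690 ≡ 1, so λ ≡ 27.
  x = λ² - 9 - 24 = 729 - 33 ≡ 7; y = λ·(9 - 7) - 35 ≡ 19. → (7, 19)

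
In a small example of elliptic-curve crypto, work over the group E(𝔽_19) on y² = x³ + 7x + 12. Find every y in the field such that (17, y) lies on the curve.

x³ + 7x + 12 = 5044 ≡ 9 (mod 19).
Square roots of 9 mod 19: 3 and 16 (since 3² = 9 ≡ 9).

3, 16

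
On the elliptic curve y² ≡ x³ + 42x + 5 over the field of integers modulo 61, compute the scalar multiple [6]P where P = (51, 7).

(8, 11)

Double-and-add on 6 = (110)₂. Start with P = (51, 7) for the leading 1-bit.
double: tangent at (51, 7): λ = (3·51² + 42)/(2·7) ≡ 37/14. 14⁻¹ ≡ 48 (mod 61) since 14·48 = 672 ≡ 1, so λ ≡ 37·48 ≡ 7.
  x = λ² - 51 - 51 = 49 - 102 ≡ 8; y = λ·(51 - 8) - 7 ≡ 50. → (8, 50)
add P: (8, 50) + (51, 7). λ = (7 - 50)/(51 - 8) ≡ 18/43 mod 61. 43⁻¹ ≡ 44 (mod 61) since 43·44 = 1892 ≡ 1, so λ ≡ 60.
  x = λ² - 8 - 51 = 3600 - 59 ≡ 3; y = λ·(8 - 3) - 50 ≡ 6. → (3, 6)
double: tangent at (3, 6): λ = (3·3² + 42)/(2·6) ≡ 8/12. 12⁻¹ ≡ 56 (mod 61), so λ ≡ 8·56 ≡ 21.
  x = λ² - 3 - 3 = 441 - 6 ≡ 8; y = λ·(3 - 8) - 6 ≡ 11. → (8, 11)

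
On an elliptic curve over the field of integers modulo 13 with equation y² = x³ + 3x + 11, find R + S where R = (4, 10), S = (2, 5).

(10, 1)

(4, 10) + (2, 5). λ = (5 - 10)/(2 - 4) ≡ 8/11 mod 13. 11⁻¹ ≡ 6 (mod 13), so λ ≡ 9.
  x = λ² - 4 - 2 = 81 - 6 ≡ 10; y = λ·(4 - 10) - 10 ≡ 1. → (10, 1)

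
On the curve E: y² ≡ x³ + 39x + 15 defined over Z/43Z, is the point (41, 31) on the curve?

yes

y² = 31² ≡ 15; x³ + 39x + 15 = 70535 ≡ 15 (mod 43). 15 = 15.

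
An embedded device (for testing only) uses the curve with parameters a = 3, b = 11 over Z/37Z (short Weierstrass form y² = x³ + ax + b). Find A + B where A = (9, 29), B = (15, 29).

(9, 29) + (15, 29). λ = (29 - 29)/(15 - 9) ≡ 0/6 mod 37. 6⁻¹ ≡ 31 (mod 37) since 6·31 = 186 ≡ 1, so λ ≡ 0.
  x = λ² - 9 - 15 = 0 - 24 ≡ 13; y = λ·(9 - 13) - 29 ≡ 8. → (13, 8)

(13, 8)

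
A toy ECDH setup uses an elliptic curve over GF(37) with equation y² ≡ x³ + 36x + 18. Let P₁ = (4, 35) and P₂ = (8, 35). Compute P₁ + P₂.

(4, 35) + (8, 35). λ = (35 - 35)/(8 - 4) ≡ 0/4 mod 37. 4⁻¹ ≡ 28 (mod 37), so λ ≡ 0.
  x = λ² - 4 - 8 = 0 - 12 ≡ 25; y = λ·(4 - 25) - 35 ≡ 2. → (25, 2)

(25, 2)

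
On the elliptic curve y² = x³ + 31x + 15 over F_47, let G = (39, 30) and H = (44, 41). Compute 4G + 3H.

(30, 36)

First 4G:
Double-and-add on 4 = (100)₂. Start with G = (39, 30) for the leading 1-bit.
double: tangent at (39, 30): λ = (3·39² + 31)/(2·30) ≡ 35/13. 13⁻¹ ≡ 29 (mod 47), so λ ≡ 35·29 ≡ 28.
  x = λ² - 39 - 39 = 784 - 78 ≡ 1; y = λ·(39 - 1) - 30 ≡ 0. → (1, 0)
double: (1, 0) + (1, 0): same x and y₁ ≡ -y₂, so the sum is the point at infinity.
4G = the point at infinity.
Next 3H:
Repeated addition: build up to 3H.
2H: tangent at (44, 41): λ = (3·44² + 31)/(2·41) ≡ 11/35. 35⁻¹ ≡ 43 (mod 47), so λ ≡ 11·43 ≡ 3.
  x = λ² - 44 - 44 = 9 - 88 ≡ 15; y = λ·(44 - 15) - 41 ≡ 46. → (15, 46)
3H: (15, 46) + (44, 41). λ = (41 - 46)/(44 - 15) ≡ 42/29 mod 47. 29⁻¹ ≡ 13 (mod 47), so λ ≡ 29.
  x = λ² - 15 - 44 = 841 - 59 ≡ 30; y = λ·(15 - 30) - 46 ≡ 36. → (30, 36)
3H = (30, 36).
Finally 4G + 3H:
the point at infinity + (30, 36) = (30, 36) (identity).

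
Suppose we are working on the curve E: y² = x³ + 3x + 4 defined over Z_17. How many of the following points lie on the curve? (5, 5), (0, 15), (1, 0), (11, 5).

(5, 5): 5² ≡ 8, rhs ≡ 8 → on.
(0, 15): 15² ≡ 4, rhs ≡ 4 → on.
(1, 0): 0² ≡ 0, rhs ≡ 8 → off.
(11, 5): 5² ≡ 8, rhs ≡ 8 → on.

3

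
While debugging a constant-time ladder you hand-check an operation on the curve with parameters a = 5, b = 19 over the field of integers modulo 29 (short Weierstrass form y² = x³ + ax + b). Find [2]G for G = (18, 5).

tangent at (18, 5): λ = (3·18² + 5)/(2·5) ≡ 20/10. 10⁻¹ ≡ 3 (mod 29), so λ ≡ 20·3 ≡ 2.
  x = λ² - 18 - 18 = 4 - 36 ≡ 26; y = λ·(18 - 26) - 5 ≡ 8. → (26, 8)

(26, 8)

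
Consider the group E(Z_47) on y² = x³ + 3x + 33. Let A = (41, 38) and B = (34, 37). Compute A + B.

(43, 2)

(41, 38) + (34, 37). λ = (37 - 38)/(34 - 41) ≡ 46/40 mod 47. 40⁻¹ ≡ 20 (mod 47), so λ ≡ 27.
  x = λ² - 41 - 34 = 729 - 75 ≡ 43; y = λ·(41 - 43) - 38 ≡ 2. → (43, 2)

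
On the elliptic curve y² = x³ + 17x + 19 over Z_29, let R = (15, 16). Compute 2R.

(4, 8)

tangent at (15, 16): λ = (3·15² + 17)/(2·16) ≡ 25/3. 3⁻¹ ≡ 10 (mod 29) since 3·10 = 30 ≡ 1, so λ ≡ 25·10 ≡ 18.
  x = λ² - 15 - 15 = 324 - 30 ≡ 4; y = λ·(15 - 4) - 16 ≡ 8. → (4, 8)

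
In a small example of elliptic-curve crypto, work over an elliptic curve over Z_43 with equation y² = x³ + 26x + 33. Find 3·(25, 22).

Write Q = (25, 22).
Repeated addition: build up to 3Q.
2Q: tangent at (25, 22): λ = (3·25² + 26)/(2·22) ≡ 9/1. 1⁻¹ ≡ 1 (mod 43), so λ ≡ 9·1 ≡ 9.
  x = λ² - 25 - 25 = 81 - 50 ≡ 31; y = λ·(25 - 31) - 22 ≡ 10. → (31, 10)
3Q: (31, 10) + (25, 22). λ = (22 - 10)/(25 - 31) ≡ 12/37 mod 43. 37⁻¹ ≡ 7 (mod 43), so λ ≡ 41.
  x = λ² - 31 - 25 = 1681 - 56 ≡ 34; y = λ·(31 - 34) - 10 ≡ 39. → (34, 39)

(34, 39)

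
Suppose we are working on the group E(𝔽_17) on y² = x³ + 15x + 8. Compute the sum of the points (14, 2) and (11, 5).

(14, 2) + (11, 5). λ = (5 - 2)/(11 - 14) ≡ 3/14 mod 17. 14⁻¹ ≡ 11 (mod 17) since 14·11 = 154 ≡ 1, so λ ≡ 16.
  x = λ² - 14 - 11 = 256 - 25 ≡ 10; y = λ·(14 - 10) - 2 ≡ 11. → (10, 11)

(10, 11)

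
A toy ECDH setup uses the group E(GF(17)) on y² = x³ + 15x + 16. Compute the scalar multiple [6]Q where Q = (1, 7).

(0, 13)

Double-and-add on 6 = (110)₂. Start with Q = (1, 7) for the leading 1-bit.
double: tangent at (1, 7): λ = (3·1² + 15)/(2·7) ≡ 1/14. 14⁻¹ ≡ 11 (mod 17), so λ ≡ 1·11 ≡ 11.
  x = λ² - 1 - 1 = 121 - 2 ≡ 0; y = λ·(1 - 0) - 7 ≡ 4. → (0, 4)
add Q: (0, 4) + (1, 7). λ = (7 - 4)/(1 - 0) ≡ 3/1 mod 17. 1⁻¹ ≡ 1 (mod 17), so λ ≡ 3.
  x = λ² - 0 - 1 = 9 - 1 ≡ 8; y = λ·(0 - 8) - 4 ≡ 6. → (8, 6)
double: tangent at (8, 6): λ = (3·8² + 15)/(2·6) ≡ 3/12. 12⁻¹ ≡ 10 (mod 17), so λ ≡ 3·10 ≡ 13.
  x = λ² - 8 - 8 = 169 - 16 ≡ 0; y = λ·(8 - 0) - 6 ≡ 13. → (0, 13)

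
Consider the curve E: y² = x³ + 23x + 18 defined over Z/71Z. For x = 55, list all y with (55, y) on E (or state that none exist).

13, 58

x³ + 23x + 18 = 167658 ≡ 27 (mod 71).
Square roots of 27 mod 71: 13 and 58 (since 13² = 169 ≡ 27).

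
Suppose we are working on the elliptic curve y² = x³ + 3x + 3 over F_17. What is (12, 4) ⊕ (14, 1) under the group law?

(12, 4) + (14, 1). λ = (1 - 4)/(14 - 12) ≡ 14/2 mod 17. 2⁻¹ ≡ 9 (mod 17), so λ ≡ 7.
  x = λ² - 12 - 14 = 49 - 26 ≡ 6; y = λ·(12 - 6) - 4 ≡ 4. → (6, 4)

(6, 4)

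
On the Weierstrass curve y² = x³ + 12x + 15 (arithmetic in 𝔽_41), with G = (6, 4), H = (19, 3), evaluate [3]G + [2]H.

First 3G:
Repeated addition: build up to 3G.
2G: tangent at (6, 4): λ = (3·6² + 12)/(2·4) ≡ 38/8. 8⁻¹ ≡ 36 (mod 41), so λ ≡ 38·36 ≡ 15.
  x = λ² - 6 - 6 = 225 - 12 ≡ 8; y = λ·(6 - 8) - 4 ≡ 7. → (8, 7)
3G: (8, 7) + (6, 4). λ = (4 - 7)/(6 - 8) ≡ 38/39 mod 41. 39⁻¹ ≡ 20 (mod 41) since 39·20 = 780 ≡ 1, so λ ≡ 22.
  x = λ² - 8 - 6 = 484 - 14 ≡ 19; y = λ·(8 - 19) - 7 ≡ 38. → (19, 38)
3G = (19, 38).
Next 2H:
Repeated addition: build up to 2H.
2H: tangent at (19, 3): λ = (3·19² + 12)/(2·3) ≡ 29/6. 6⁻¹ ≡ 7 (mod 41) since 6·7 = 42 ≡ 1, so λ ≡ 29·7 ≡ 39.
  x = λ² - 19 - 19 = 1521 - 38 ≡ 7; y = λ·(19 - 7) - 3 ≡ 14. → (7, 14)
2H = (7, 14).
Finally 3G + 2H:
(19, 38) + (7, 14). λ = (14 - 38)/(7 - 19) ≡ 17/29 mod 41. 29⁻¹ ≡ 17 (mod 41), so λ ≡ 2.
  x = λ² - 19 - 7 = 4 - 26 ≡ 19; y = λ·(19 - 19) - 38 ≡ 3. → (19, 3)

(19, 3)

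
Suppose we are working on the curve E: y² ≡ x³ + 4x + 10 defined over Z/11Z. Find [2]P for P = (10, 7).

tangent at (10, 7): λ = (3·10² + 4)/(2·7) ≡ 7/3. 3⁻¹ ≡ 4 (mod 11), so λ ≡ 7·4 ≡ 6.
  x = λ² - 10 - 10 = 36 - 20 ≡ 5; y = λ·(10 - 5) - 7 ≡ 1. → (5, 1)

(5, 1)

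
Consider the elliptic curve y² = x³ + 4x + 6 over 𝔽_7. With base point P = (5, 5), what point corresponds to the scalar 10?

(5, 2)

Repeated addition: build up to 10P.
2P: tangent at (5, 5): λ = (3·5² + 4)/(2·5) ≡ 2/3. 3⁻¹ ≡ 5 (mod 7) since 3·5 = 15 ≡ 1, so λ ≡ 2·5 ≡ 3.
  x = λ² - 5 - 5 = 9 - 10 ≡ 6; y = λ·(5 - 6) - 5 ≡ 6. → (6, 6)
3P: (6, 6) + (5, 5). λ = (5 - 6)/(5 - 6) ≡ 6/6 mod 7. 6⁻¹ ≡ 6 (mod 7) since 6·6 = 36 ≡ 1, so λ ≡ 1.
  x = λ² - 6 - 5 = 1 - 11 ≡ 4; y = λ·(6 - 4) - 6 ≡ 3. → (4, 3)
4P: (4, 3) + (5, 5). λ = (5 - 3)/(5 - 4) ≡ 2/1 mod 7. 1⁻¹ ≡ 1 (mod 7) since 1·1 = 1 ≡ 1, so λ ≡ 2.
  x = λ² - 4 - 5 = 4 - 9 ≡ 2; y = λ·(4 - 2) - 3 ≡ 1. → (2, 1)
5P: (2, 1) + (5, 5). λ = (5 - 1)/(5 - 2) ≡ 4/3 mod 7. 3⁻¹ ≡ 5 (mod 7) since 3·5 = 15 ≡ 1, so λ ≡ 6.
  x = λ² - 2 - 5 = 36 - 7 ≡ 1; y = λ·(2 - 1) - 1 ≡ 5. → (1, 5)
6P: (1, 5) + (5, 5). λ = (5 - 5)/(5 - 1) ≡ 0/4 mod 7. 4⁻¹ ≡ 2 (mod 7), so λ ≡ 0.
  x = λ² - 1 - 5 = 0 - 6 ≡ 1; y = λ·(1 - 1) - 5 ≡ 2. → (1, 2)
7P: (1, 2) + (5, 5). λ = (5 - 2)/(5 - 1) ≡ 3/4 mod 7. 4⁻¹ ≡ 2 (mod 7), so λ ≡ 6.
  x = λ² - 1 - 5 = 36 - 6 ≡ 2; y = λ·(1 - 2) - 2 ≡ 6. → (2, 6)
8P: (2, 6) + (5, 5). λ = (5 - 6)/(5 - 2) ≡ 6/3 mod 7. 3⁻¹ ≡ 5 (mod 7) since 3·5 = 15 ≡ 1, so λ ≡ 2.
  x = λ² - 2 - 5 = 4 - 7 ≡ 4; y = λ·(2 - 4) - 6 ≡ 4. → (4, 4)
9P: (4, 4) + (5, 5). λ = (5 - 4)/(5 - 4) ≡ 1/1 mod 7. 1⁻¹ ≡ 1 (mod 7), so λ ≡ 1.
  x = λ² - 4 - 5 = 1 - 9 ≡ 6; y = λ·(4 - 6) - 4 ≡ 1. → (6, 1)
10P: (6, 1) + (5, 5). λ = (5 - 1)/(5 - 6) ≡ 4/6 mod 7. 6⁻¹ ≡ 6 (mod 7), so λ ≡ 3.
  x = λ² - 6 - 5 = 9 - 11 ≡ 5; y = λ·(6 - 5) - 1 ≡ 2. → (5, 2)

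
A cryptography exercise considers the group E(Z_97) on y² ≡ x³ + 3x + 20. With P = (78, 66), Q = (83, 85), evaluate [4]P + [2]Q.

(45, 87)

First 4P:
Double-and-add on 4 = (100)₂. Start with P = (78, 66) for the leading 1-bit.
double: tangent at (78, 66): λ = (3·78² + 3)/(2·66) ≡ 19/35. 35⁻¹ ≡ 61 (mod 97) since 35·61 = 2135 ≡ 1, so λ ≡ 19·61 ≡ 92.
  x = λ² - 78 - 78 = 8464 - 156 ≡ 63; y = λ·(78 - 63) - 66 ≡ 53. → (63, 53)
double: tangent at (63, 53): λ = (3·63² + 3)/(2·53) ≡ 76/9. 9⁻¹ ≡ 54 (mod 97) since 9·54 = 486 ≡ 1, so λ ≡ 76·54 ≡ 30.
  x = λ² - 63 - 63 = 900 - 126 ≡ 95; y = λ·(63 - 95) - 53 ≡ 54. → (95, 54)
4P = (95, 54).
Next 2Q:
Repeated addition: build up to 2Q.
2Q: tangent at (83, 85): λ = (3·83² + 3)/(2·85) ≡ 9/73. 73⁻¹ ≡ 4 (mod 97) since 73·4 = 292 ≡ 1, so λ ≡ 9·4 ≡ 36.
  x = λ² - 83 - 83 = 1296 - 166 ≡ 63; y = λ·(83 - 63) - 85 ≡ 53. → (63, 53)
2Q = (63, 53).
Finally 4P + 2Q:
(95, 54) + (63, 53). λ = (53 - 54)/(63 - 95) ≡ 96/65 mod 97. 65⁻¹ ≡ 3 (mod 97), so λ ≡ 94.
  x = λ² - 95 - 63 = 8836 - 158 ≡ 45; y = λ·(95 - 45) - 54 ≡ 87. → (45, 87)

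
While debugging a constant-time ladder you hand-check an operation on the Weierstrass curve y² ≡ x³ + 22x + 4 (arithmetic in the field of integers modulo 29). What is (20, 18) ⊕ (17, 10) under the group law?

(20, 18) + (17, 10). λ = (10 - 18)/(17 - 20) ≡ 21/26 mod 29. 26⁻¹ ≡ 19 (mod 29), so λ ≡ 22.
  x = λ² - 20 - 17 = 484 - 37 ≡ 12; y = λ·(20 - 12) - 18 ≡ 13. → (12, 13)

(12, 13)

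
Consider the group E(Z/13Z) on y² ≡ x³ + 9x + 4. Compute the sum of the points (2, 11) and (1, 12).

(2, 11) + (1, 12). λ = (12 - 11)/(1 - 2) ≡ 1/12 mod 13. 12⁻¹ ≡ 12 (mod 13), so λ ≡ 12.
  x = λ² - 2 - 1 = 144 - 3 ≡ 11; y = λ·(2 - 11) - 11 ≡ 11. → (11, 11)

(11, 11)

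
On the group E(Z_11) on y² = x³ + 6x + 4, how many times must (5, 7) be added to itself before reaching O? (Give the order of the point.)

2P: tangent at (5, 7): λ = (3·5² + 6)/(2·7) ≡ 4/3. 3⁻¹ ≡ 4 (mod 11) since 3·4 = 12 ≡ 1, so λ ≡ 4·4 ≡ 5.
  x = λ² - 5 - 5 = 25 - 10 ≡ 4; y = λ·(5 - 4) - 7 ≡ 9. → (4, 9)
3P: (4, 9) + (5, 7). λ = (7 - 9)/(5 - 4) ≡ 9/1 mod 11. 1⁻¹ ≡ 1 (mod 11) since 1·1 = 1 ≡ 1, so λ ≡ 9.
  x = λ² - 4 - 5 = 81 - 9 ≡ 6; y = λ·(4 - 6) - 9 ≡ 6. → (6, 6)
4P: (6, 6) + (5, 7). λ = (7 - 6)/(5 - 6) ≡ 1/10 mod 11. 10⁻¹ ≡ 10 (mod 11) since 10·10 = 100 ≡ 1, so λ ≡ 10.
  x = λ² - 6 - 5 = 100 - 11 ≡ 1; y = λ·(6 - 1) - 6 ≡ 0. → (1, 0)
5P: (1, 0) + (5, 7). λ = (7 - 0)/(5 - 1) ≡ 7/4 mod 11. 4⁻¹ ≡ 3 (mod 11), so λ ≡ 10.
  x = λ² - 1 - 5 = 100 - 6 ≡ 6; y = λ·(1 - 6) - 0 ≡ 5. → (6, 5)
6P: (6, 5) + (5, 7). λ = (7 - 5)/(5 - 6) ≡ 2/10 mod 11. 10⁻¹ ≡ 10 (mod 11), so λ ≡ 9.
  x = λ² - 6 - 5 = 81 - 11 ≡ 4; y = λ·(6 - 4) - 5 ≡ 2. → (4, 2)
7P: (4, 2) + (5, 7). λ = (7 - 2)/(5 - 4) ≡ 5/1 mod 11. 1⁻¹ ≡ 1 (mod 11), so λ ≡ 5.
  x = λ² - 4 - 5 = 25 - 9 ≡ 5; y = λ·(4 - 5) - 2 ≡ 4. → (5, 4)
8P: (5, 4) + (5, 7): same x and y₁ ≡ -y₂, so the sum is O.
8P = O, so the order is 8.

8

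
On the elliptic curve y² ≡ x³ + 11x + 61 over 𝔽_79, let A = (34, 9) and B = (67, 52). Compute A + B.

(34, 9) + (67, 52). λ = (52 - 9)/(67 - 34) ≡ 43/33 mod 79. 33⁻¹ ≡ 12 (mod 79) since 33·12 = 396 ≡ 1, so λ ≡ 42.
  x = λ² - 34 - 67 = 1764 - 101 ≡ 4; y = λ·(34 - 4) - 9 ≡ 66. → (4, 66)

(4, 66)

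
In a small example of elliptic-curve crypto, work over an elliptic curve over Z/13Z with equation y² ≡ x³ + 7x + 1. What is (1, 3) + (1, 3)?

(8, 7)

tangent at (1, 3): λ = (3·1² + 7)/(2·3) ≡ 10/6. 6⁻¹ ≡ 11 (mod 13) since 6·11 = 66 ≡ 1, so λ ≡ 10·11 ≡ 6.
  x = λ² - 1 - 1 = 36 - 2 ≡ 8; y = λ·(1 - 8) - 3 ≡ 7. → (8, 7)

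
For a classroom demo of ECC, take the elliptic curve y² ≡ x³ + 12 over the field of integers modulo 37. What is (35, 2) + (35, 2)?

tangent at (35, 2): λ = (3·35² + 0)/(2·2) ≡ 12/4. 4⁻¹ ≡ 28 (mod 37), so λ ≡ 12·28 ≡ 3.
  x = λ² - 35 - 35 = 9 - 70 ≡ 13; y = λ·(35 - 13) - 2 ≡ 27. → (13, 27)

(13, 27)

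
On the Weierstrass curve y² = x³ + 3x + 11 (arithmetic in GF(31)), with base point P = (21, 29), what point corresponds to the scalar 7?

Double-and-add on 7 = (111)₂. Start with P = (21, 29) for the leading 1-bit.
double: tangent at (21, 29): λ = (3·21² + 3)/(2·29) ≡ 24/27. 27⁻¹ ≡ 23 (mod 31), so λ ≡ 24·23 ≡ 25.
  x = λ² - 21 - 21 = 625 - 42 ≡ 25; y = λ·(21 - 25) - 29 ≡ 26. → (25, 26)
add P: (25, 26) + (21, 29). λ = (29 - 26)/(21 - 25) ≡ 3/27 mod 31. 27⁻¹ ≡ 23 (mod 31), so λ ≡ 7.
  x = λ² - 25 - 21 = 49 - 46 ≡ 3; y = λ·(25 - 3) - 26 ≡ 4. → (3, 4)
double: tangent at (3, 4): λ = (3·3² + 3)/(2·4) ≡ 30/8. 8⁻¹ ≡ 4 (mod 31) since 8·4 = 32 ≡ 1, so λ ≡ 30·4 ≡ 27.
  x = λ² - 3 - 3 = 729 - 6 ≡ 10; y = λ·(3 - 10) - 4 ≡ 24. → (10, 24)
add P: (10, 24) + (21, 29). λ = (29 - 24)/(21 - 10) ≡ 5/11 mod 31. 11⁻¹ ≡ 17 (mod 31), so λ ≡ 23.
  x = λ² - 10 - 21 = 529 - 31 ≡ 2; y = λ·(10 - 2) - 24 ≡ 5. → (2, 5)

(2, 5)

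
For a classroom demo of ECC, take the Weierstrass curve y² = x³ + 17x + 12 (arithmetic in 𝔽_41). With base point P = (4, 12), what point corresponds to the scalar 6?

(9, 19)

Double-and-add on 6 = (110)₂. Start with P = (4, 12) for the leading 1-bit.
double: tangent at (4, 12): λ = (3·4² + 17)/(2·12) ≡ 24/24. 24⁻¹ ≡ 12 (mod 41) since 24·12 = 288 ≡ 1, so λ ≡ 24·12 ≡ 1.
  x = λ² - 4 - 4 = 1 - 8 ≡ 34; y = λ·(4 - 34) - 12 ≡ 40. → (34, 40)
add P: (34, 40) + (4, 12). λ = (12 - 40)/(4 - 34) ≡ 13/11 mod 41. 11⁻¹ ≡ 15 (mod 41), so λ ≡ 31.
  x = λ² - 34 - 4 = 961 - 38 ≡ 21; y = λ·(34 - 21) - 40 ≡ 35. → (21, 35)
double: tangent at (21, 35): λ = (3·21² + 17)/(2·35) ≡ 28/29. 29⁻¹ ≡ 17 (mod 41), so λ ≡ 28·17 ≡ 25.
  x = λ² - 21 - 21 = 625 - 42 ≡ 9; y = λ·(21 - 9) - 35 ≡ 19. → (9, 19)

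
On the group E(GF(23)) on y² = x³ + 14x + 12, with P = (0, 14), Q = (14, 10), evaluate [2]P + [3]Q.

First 2P:
Repeated addition: build up to 2P.
2P: tangent at (0, 14): λ = (3·0² + 14)/(2·14) ≡ 14/5. 5⁻¹ ≡ 14 (mod 23), so λ ≡ 14·14 ≡ 12.
  x = λ² - 0 - 0 = 144 - 0 ≡ 6; y = λ·(0 - 6) - 14 ≡ 6. → (6, 6)
2P = (6, 6).
Next 3Q:
Repeated addition: build up to 3Q.
2Q: tangent at (14, 10): λ = (3·14² + 14)/(2·10) ≡ 4/20. 20⁻¹ ≡ 15 (mod 23) since 20·15 = 300 ≡ 1, so λ ≡ 4·15 ≡ 14.
  x = λ² - 14 - 14 = 196 - 28 ≡ 7; y = λ·(14 - 7) - 10 ≡ 19. → (7, 19)
3Q: (7, 19) + (14, 10). λ = (10 - 19)/(14 - 7) ≡ 14/7 mod 23. 7⁻¹ ≡ 10 (mod 23) since 7·10 = 70 ≡ 1, so λ ≡ 2.
  x = λ² - 7 - 14 = 4 - 21 ≡ 6; y = λ·(7 - 6) - 19 ≡ 6. → (6, 6)
3Q = (6, 6).
Finally 2P + 3Q:
tangent at (6, 6): λ = (3·6² + 14)/(2·6) ≡ 7/12. 12⁻¹ ≡ 2 (mod 23), so λ ≡ 7·2 ≡ 14.
  x = λ² - 6 - 6 = 196 - 12 ≡ 0; y = λ·(6 - 0) - 6 ≡ 9. → (0, 9)

(0, 9)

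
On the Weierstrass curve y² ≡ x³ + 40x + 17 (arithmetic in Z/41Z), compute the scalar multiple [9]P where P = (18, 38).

Double-and-add on 9 = (1001)₂. Start with P = (18, 38) for the leading 1-bit.
double: tangent at (18, 38): λ = (3·18² + 40)/(2·38) ≡ 28/35. 35⁻¹ ≡ 34 (mod 41) since 35·34 = 1190 ≡ 1, so λ ≡ 28·34 ≡ 9.
  x = λ² - 18 - 18 = 81 - 36 ≡ 4; y = λ·(18 - 4) - 38 ≡ 6. → (4, 6)
double: tangent at (4, 6): λ = (3·4² + 40)/(2·6) ≡ 6/12. 12⁻¹ ≡ 24 (mod 41), so λ ≡ 6·24 ≡ 21.
  x = λ² - 4 - 4 = 441 - 8 ≡ 23; y = λ·(4 - 23) - 6 ≡ 5. → (23, 5)
double: tangent at (23, 5): λ = (3·23² + 40)/(2·5) ≡ 28/10. 10⁻¹ ≡ 37 (mod 41) since 10·37 = 370 ≡ 1, so λ ≡ 28·37 ≡ 11.
  x = λ² - 23 - 23 = 121 - 46 ≡ 34; y = λ·(23 - 34) - 5 ≡ 38. → (34, 38)
add P: (34, 38) + (18, 38). λ = (38 - 38)/(18 - 34) ≡ 0/25 mod 41. 25⁻¹ ≡ 23 (mod 41), so λ ≡ 0.
  x = λ² - 34 - 18 = 0 - 52 ≡ 30; y = λ·(34 - 30) - 38 ≡ 3. → (30, 3)

(30, 3)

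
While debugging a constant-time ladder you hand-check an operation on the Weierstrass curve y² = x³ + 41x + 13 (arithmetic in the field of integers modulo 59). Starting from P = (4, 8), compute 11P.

(14, 33)

Repeated addition: build up to 11P.
2P: tangent at (4, 8): λ = (3·4² + 41)/(2·8) ≡ 30/16. 16⁻¹ ≡ 48 (mod 59), so λ ≡ 30·48 ≡ 24.
  x = λ² - 4 - 4 = 576 - 8 ≡ 37; y = λ·(4 - 37) - 8 ≡ 26. → (37, 26)
3P: (37, 26) + (4, 8). λ = (8 - 26)/(4 - 37) ≡ 41/26 mod 59. 26⁻¹ ≡ 25 (mod 59), so λ ≡ 22.
  x = λ² - 37 - 4 = 484 - 41 ≡ 30; y = λ·(37 - 30) - 26 ≡ 10. → (30, 10)
4P: (30, 10) + (4, 8). λ = (8 - 10)/(4 - 30) ≡ 57/33 mod 59. 33⁻¹ ≡ 34 (mod 59), so λ ≡ 50.
  x = λ² - 30 - 4 = 2500 - 34 ≡ 47; y = λ·(30 - 47) - 10 ≡ 25. → (47, 25)
5P: (47, 25) + (4, 8). λ = (8 - 25)/(4 - 47) ≡ 42/16 mod 59. 16⁻¹ ≡ 48 (mod 59) since 16·48 = 768 ≡ 1, so λ ≡ 10.
  x = λ² - 47 - 4 = 100 - 51 ≡ 49; y = λ·(47 - 49) - 25 ≡ 14. → (49, 14)
6P: (49, 14) + (4, 8). λ = (8 - 14)/(4 - 49) ≡ 53/14 mod 59. 14⁻¹ ≡ 38 (mod 59), so λ ≡ 8.
  x = λ² - 49 - 4 = 64 - 53 ≡ 11; y = λ·(49 - 11) - 14 ≡ 54. → (11, 54)
7P: (11, 54) + (4, 8). λ = (8 - 54)/(4 - 11) ≡ 13/52 mod 59. 52⁻¹ ≡ 42 (mod 59) since 52·42 = 2184 ≡ 1, so λ ≡ 15.
  x = λ² - 11 - 4 = 225 - 15 ≡ 33; y = λ·(11 - 33) - 54 ≡ 29. → (33, 29)
8P: (33, 29) + (4, 8). λ = (8 - 29)/(4 - 33) ≡ 38/30 mod 59. 30⁻¹ ≡ 2 (mod 59), so λ ≡ 17.
  x = λ² - 33 - 4 = 289 - 37 ≡ 16; y = λ·(33 - 16) - 29 ≡ 24. → (16, 24)
9P: (16, 24) + (4, 8). λ = (8 - 24)/(4 - 16) ≡ 43/47 mod 59. 47⁻¹ ≡ 54 (mod 59), so λ ≡ 21.
  x = λ² - 16 - 4 = 441 - 20 ≡ 8; y = λ·(16 - 8) - 24 ≡ 26. → (8, 26)
10P: (8, 26) + (4, 8). λ = (8 - 26)/(4 - 8) ≡ 41/55 mod 59. 55⁻¹ ≡ 44 (mod 59) since 55·44 = 2420 ≡ 1, so λ ≡ 34.
  x = λ² - 8 - 4 = 1156 - 12 ≡ 23; y = λ·(8 - 23) - 26 ≡ 54. → (23, 54)
11P: (23, 54) + (4, 8). λ = (8 - 54)/(4 - 23) ≡ 13/40 mod 59. 40⁻¹ ≡ 31 (mod 59) since 40·31 = 1240 ≡ 1, so λ ≡ 49.
  x = λ² - 23 - 4 = 2401 - 27 ≡ 14; y = λ·(23 - 14) - 54 ≡ 33. → (14, 33)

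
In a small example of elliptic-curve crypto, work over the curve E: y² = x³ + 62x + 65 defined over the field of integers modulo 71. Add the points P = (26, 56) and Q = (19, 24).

(26, 56) + (19, 24). λ = (24 - 56)/(19 - 26) ≡ 39/64 mod 71. 64⁻¹ ≡ 10 (mod 71) since 64·10 = 640 ≡ 1, so λ ≡ 35.
  x = λ² - 26 - 19 = 1225 - 45 ≡ 44; y = λ·(26 - 44) - 56 ≡ 24. → (44, 24)

(44, 24)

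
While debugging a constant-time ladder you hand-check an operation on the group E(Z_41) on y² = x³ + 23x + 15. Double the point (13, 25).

(6, 0)

tangent at (13, 25): λ = (3·13² + 23)/(2·25) ≡ 38/9. 9⁻¹ ≡ 32 (mod 41), so λ ≡ 38·32 ≡ 27.
  x = λ² - 13 - 13 = 729 - 26 ≡ 6; y = λ·(13 - 6) - 25 ≡ 0. → (6, 0)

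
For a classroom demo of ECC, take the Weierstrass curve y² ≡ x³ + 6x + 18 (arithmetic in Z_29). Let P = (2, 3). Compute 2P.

tangent at (2, 3): λ = (3·2² + 6)/(2·3) ≡ 18/6. 6⁻¹ ≡ 5 (mod 29), so λ ≡ 18·5 ≡ 3.
  x = λ² - 2 - 2 = 9 - 4 ≡ 5; y = λ·(2 - 5) - 3 ≡ 17. → (5, 17)

(5, 17)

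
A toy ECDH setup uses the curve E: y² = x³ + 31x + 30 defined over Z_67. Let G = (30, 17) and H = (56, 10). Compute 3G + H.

First 3G:
Repeated addition: build up to 3G.
2G: tangent at (30, 17): λ = (3·30² + 31)/(2·17) ≡ 51/34. 34⁻¹ ≡ 2 (mod 67), so λ ≡ 51·2 ≡ 35.
  x = λ² - 30 - 30 = 1225 - 60 ≡ 26; y = λ·(30 - 26) - 17 ≡ 56. → (26, 56)
3G: (26, 56) + (30, 17). λ = (17 - 56)/(30 - 26) ≡ 28/4 mod 67. 4⁻¹ ≡ 17 (mod 67) since 4·17 = 68 ≡ 1, so λ ≡ 7.
  x = λ² - 26 - 30 = 49 - 56 ≡ 60; y = λ·(26 - 60) - 56 ≡ 41. → (60, 41)
3G = (60, 41).
Finally 3G + H:
(60, 41) + (56, 10). λ = (10 - 41)/(56 - 60) ≡ 36/63 mod 67. 63⁻¹ ≡ 50 (mod 67), so λ ≡ 58.
  x = λ² - 60 - 56 = 3364 - 116 ≡ 32; y = λ·(60 - 32) - 41 ≡ 42. → (32, 42)

(32, 42)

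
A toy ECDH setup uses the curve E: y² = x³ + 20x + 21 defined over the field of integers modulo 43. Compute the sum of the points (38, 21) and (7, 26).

(14, 32)

(38, 21) + (7, 26). λ = (26 - 21)/(7 - 38) ≡ 5/12 mod 43. 12⁻¹ ≡ 18 (mod 43) since 12·18 = 216 ≡ 1, so λ ≡ 4.
  x = λ² - 38 - 7 = 16 - 45 ≡ 14; y = λ·(38 - 14) - 21 ≡ 32. → (14, 32)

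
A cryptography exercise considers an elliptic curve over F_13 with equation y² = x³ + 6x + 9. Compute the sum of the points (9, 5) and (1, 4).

(9, 5) + (1, 4). λ = (4 - 5)/(1 - 9) ≡ 12/5 mod 13. 5⁻¹ ≡ 8 (mod 13), so λ ≡ 5.
  x = λ² - 9 - 1 = 25 - 10 ≡ 2; y = λ·(9 - 2) - 5 ≡ 4. → (2, 4)

(2, 4)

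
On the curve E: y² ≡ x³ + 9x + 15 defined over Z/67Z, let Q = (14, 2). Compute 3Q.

(1, 62)

Repeated addition: build up to 3Q.
2Q: tangent at (14, 2): λ = (3·14² + 9)/(2·2) ≡ 61/4. 4⁻¹ ≡ 17 (mod 67), so λ ≡ 61·17 ≡ 32.
  x = λ² - 14 - 14 = 1024 - 28 ≡ 58; y = λ·(14 - 58) - 2 ≡ 64. → (58, 64)
3Q: (58, 64) + (14, 2). λ = (2 - 64)/(14 - 58) ≡ 5/23 mod 67. 23⁻¹ ≡ 35 (mod 67) since 23·35 = 805 ≡ 1, so λ ≡ 41.
  x = λ² - 58 - 14 = 1681 - 72 ≡ 1; y = λ·(58 - 1) - 64 ≡ 62. → (1, 62)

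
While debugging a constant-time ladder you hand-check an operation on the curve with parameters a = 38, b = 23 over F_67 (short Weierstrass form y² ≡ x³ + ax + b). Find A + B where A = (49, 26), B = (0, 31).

(49, 26) + (0, 31). λ = (31 - 26)/(0 - 49) ≡ 5/18 mod 67. 18⁻¹ ≡ 41 (mod 67), so λ ≡ 4.
  x = λ² - 49 - 0 = 16 - 49 ≡ 34; y = λ·(49 - 34) - 26 ≡ 34. → (34, 34)

(34, 34)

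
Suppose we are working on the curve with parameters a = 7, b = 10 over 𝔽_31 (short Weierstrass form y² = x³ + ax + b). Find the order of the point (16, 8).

2P: tangent at (16, 8): λ = (3·16² + 7)/(2·8) ≡ 0/16. 16⁻¹ ≡ 2 (mod 31), so λ ≡ 0·2 ≡ 0.
  x = λ² - 16 - 16 = 0 - 32 ≡ 30; y = λ·(16 - 30) - 8 ≡ 23. → (30, 23)
3P: (30, 23) + (16, 8). λ = (8 - 23)/(16 - 30) ≡ 16/17 mod 31. 17⁻¹ ≡ 11 (mod 31) since 17·11 = 187 ≡ 1, so λ ≡ 21.
  x = λ² - 30 - 16 = 441 - 46 ≡ 23; y = λ·(30 - 23) - 23 ≡ 0. → (23, 0)
4P: (23, 0) + (16, 8). λ = (8 - 0)/(16 - 23) ≡ 8/24 mod 31. 24⁻¹ ≡ 22 (mod 31), so λ ≡ 21.
  x = λ² - 23 - 16 = 441 - 39 ≡ 30; y = λ·(23 - 30) - 0 ≡ 8. → (30, 8)
5P: (30, 8) + (16, 8). λ = (8 - 8)/(16 - 30) ≡ 0/17 mod 31. 17⁻¹ ≡ 11 (mod 31), so λ ≡ 0.
  x = λ² - 30 - 16 = 0 - 46 ≡ 16; y = λ·(30 - 16) - 8 ≡ 23. → (16, 23)
6P: (16, 23) + (16, 8): same x and y₁ ≡ -y₂, so the sum is the point at infinity.
6P = the point at infinity, so the order is 6.

6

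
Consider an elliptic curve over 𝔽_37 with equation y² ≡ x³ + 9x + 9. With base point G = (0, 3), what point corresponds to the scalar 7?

Repeated addition: build up to 7G.
2G: tangent at (0, 3): λ = (3·0² + 9)/(2·3) ≡ 9/6. 6⁻¹ ≡ 31 (mod 37) since 6·31 = 186 ≡ 1, so λ ≡ 9·31 ≡ 20.
  x = λ² - 0 - 0 = 400 - 0 ≡ 30; y = λ·(0 - 30) - 3 ≡ 26. → (30, 26)
3G: (30, 26) + (0, 3). λ = (3 - 26)/(0 - 30) ≡ 14/7 mod 37. 7⁻¹ ≡ 16 (mod 37), so λ ≡ 2.
  x = λ² - 30 - 0 = 4 - 30 ≡ 11; y = λ·(30 - 11) - 26 ≡ 12. → (11, 12)
4G: (11, 12) + (0, 3). λ = (3 - 12)/(0 - 11) ≡ 28/26 mod 37. 26⁻¹ ≡ 10 (mod 37), so λ ≡ 21.
  x = λ² - 11 - 0 = 441 - 11 ≡ 23; y = λ·(11 - 23) - 12 ≡ 32. → (23, 32)
5G: (23, 32) + (0, 3). λ = (3 - 32)/(0 - 23) ≡ 8/14 mod 37. 14⁻¹ ≡ 8 (mod 37) since 14·8 = 112 ≡ 1, so λ ≡ 27.
  x = λ² - 23 - 0 = 729 - 23 ≡ 3; y = λ·(23 - 3) - 32 ≡ 27. → (3, 27)
6G: (3, 27) + (0, 3). λ = (3 - 27)/(0 - 3) ≡ 13/34 mod 37. 34⁻¹ ≡ 12 (mod 37) since 34·12 = 408 ≡ 1, so λ ≡ 8.
  x = λ² - 3 - 0 = 64 - 3 ≡ 24; y = λ·(3 - 24) - 27 ≡ 27. → (24, 27)
7G: (24, 27) + (0, 3). λ = (3 - 27)/(0 - 24) ≡ 13/13 mod 37. 13⁻¹ ≡ 20 (mod 37) since 13·20 = 260 ≡ 1, so λ ≡ 1.
  x = λ² - 24 - 0 = 1 - 24 ≡ 14; y = λ·(24 - 14) - 27 ≡ 20. → (14, 20)

(14, 20)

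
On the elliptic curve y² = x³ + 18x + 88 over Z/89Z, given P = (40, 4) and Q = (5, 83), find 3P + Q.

First 3P:
Repeated addition: build up to 3P.
2P: tangent at (40, 4): λ = (3·40² + 18)/(2·4) ≡ 12/8. 8⁻¹ ≡ 78 (mod 89), so λ ≡ 12·78 ≡ 46.
  x = λ² - 40 - 40 = 2116 - 80 ≡ 78; y = λ·(40 - 78) - 4 ≡ 28. → (78, 28)
3P: (78, 28) + (40, 4). λ = (4 - 28)/(40 - 78) ≡ 65/51 mod 89. 51⁻¹ ≡ 7 (mod 89), so λ ≡ 10.
  x = λ² - 78 - 40 = 100 - 118 ≡ 71; y = λ·(78 - 71) - 28 ≡ 42. → (71, 42)
3P = (71, 42).
Finally 3P + Q:
(71, 42) + (5, 83). λ = (83 - 42)/(5 - 71) ≡ 41/23 mod 89. 23⁻¹ ≡ 31 (mod 89) since 23·31 = 713 ≡ 1, so λ ≡ 25.
  x = λ² - 71 - 5 = 625 - 76 ≡ 15; y = λ·(71 - 15) - 42 ≡ 23. → (15, 23)

(15, 23)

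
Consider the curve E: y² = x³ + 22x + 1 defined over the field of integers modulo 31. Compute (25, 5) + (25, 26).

The two points share x = 25 and their y-coordinates satisfy 5 + 26 ≡ 0 (mod 31), so they are inverses. Their sum is O.

O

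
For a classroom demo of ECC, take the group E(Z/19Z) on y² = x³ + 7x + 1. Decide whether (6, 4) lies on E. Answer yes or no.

y² = 4² ≡ 16; x³ + 7x + 1 = 259 ≡ 12 (mod 19). 16 ≠ 12.

no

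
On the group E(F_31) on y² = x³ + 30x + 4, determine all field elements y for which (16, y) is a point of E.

x³ + 30x + 4 = 4580 ≡ 23 (mod 31).
23 is a non-residue mod 31; no y exists.

none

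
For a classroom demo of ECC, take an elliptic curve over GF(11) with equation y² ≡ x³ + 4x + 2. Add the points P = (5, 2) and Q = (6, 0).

(5, 2) + (6, 0). λ = (0 - 2)/(6 - 5) ≡ 9/1 mod 11. 1⁻¹ ≡ 1 (mod 11), so λ ≡ 9.
  x = λ² - 5 - 6 = 81 - 11 ≡ 4; y = λ·(5 - 4) - 2 ≡ 7. → (4, 7)

(4, 7)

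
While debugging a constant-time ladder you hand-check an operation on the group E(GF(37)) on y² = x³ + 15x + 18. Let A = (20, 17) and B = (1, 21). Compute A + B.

(6, 19)

(20, 17) + (1, 21). λ = (21 - 17)/(1 - 20) ≡ 4/18 mod 37. 18⁻¹ ≡ 35 (mod 37) since 18·35 = 630 ≡ 1, so λ ≡ 29.
  x = λ² - 20 - 1 = 841 - 21 ≡ 6; y = λ·(20 - 6) - 17 ≡ 19. → (6, 19)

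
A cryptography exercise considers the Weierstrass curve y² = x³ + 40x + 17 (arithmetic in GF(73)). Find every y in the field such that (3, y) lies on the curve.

23, 50

x³ + 40x + 17 = 164 ≡ 18 (mod 73).
Square roots of 18 mod 73: 23 and 50 (since 23² = 529 ≡ 18).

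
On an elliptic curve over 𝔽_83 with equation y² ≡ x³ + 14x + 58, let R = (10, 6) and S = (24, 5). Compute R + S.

(2, 29)

(10, 6) + (24, 5). λ = (5 - 6)/(24 - 10) ≡ 82/14 mod 83. 14⁻¹ ≡ 6 (mod 83) since 14·6 = 84 ≡ 1, so λ ≡ 77.
  x = λ² - 10 - 24 = 5929 - 34 ≡ 2; y = λ·(10 - 2) - 6 ≡ 29. → (2, 29)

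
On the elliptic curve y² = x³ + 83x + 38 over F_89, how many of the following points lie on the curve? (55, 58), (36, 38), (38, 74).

(55, 58): 58² ≡ 71, rhs ≡ 9 → off.
(36, 38): 38² ≡ 20, rhs ≡ 20 → on.
(38, 74): 74² ≡ 47, rhs ≡ 36 → off.

1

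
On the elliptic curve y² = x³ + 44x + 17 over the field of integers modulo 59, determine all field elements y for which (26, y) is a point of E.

x³ + 44x + 17 = 18737 ≡ 34 (mod 59).
34 is a non-residue mod 59; no y exists.

none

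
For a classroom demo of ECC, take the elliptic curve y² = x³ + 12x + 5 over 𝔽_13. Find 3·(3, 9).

(7, 9)

Write P = (3, 9).
Repeated addition: build up to 3P.
2P: tangent at (3, 9): λ = (3·3² + 12)/(2·9) ≡ 0/5. 5⁻¹ ≡ 8 (mod 13), so λ ≡ 0·8 ≡ 0.
  x = λ² - 3 - 3 = 0 - 6 ≡ 7; y = λ·(3 - 7) - 9 ≡ 4. → (7, 4)
3P: (7, 4) + (3, 9). λ = (9 - 4)/(3 - 7) ≡ 5/9 mod 13. 9⁻¹ ≡ 3 (mod 13) since 9·3 = 27 ≡ 1, so λ ≡ 2.
  x = λ² - 7 - 3 = 4 - 10 ≡ 7; y = λ·(7 - 7) - 4 ≡ 9. → (7, 9)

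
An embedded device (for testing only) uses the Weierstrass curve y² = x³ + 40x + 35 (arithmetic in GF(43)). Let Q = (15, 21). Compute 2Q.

(11, 0)

tangent at (15, 21): λ = (3·15² + 40)/(2·21) ≡ 27/42. 42⁻¹ ≡ 42 (mod 43) since 42·42 = 1764 ≡ 1, so λ ≡ 27·42 ≡ 16.
  x = λ² - 15 - 15 = 256 - 30 ≡ 11; y = λ·(15 - 11) - 21 ≡ 0. → (11, 0)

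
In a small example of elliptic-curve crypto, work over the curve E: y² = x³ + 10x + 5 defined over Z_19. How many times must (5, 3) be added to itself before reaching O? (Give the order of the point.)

8

2P: tangent at (5, 3): λ = (3·5² + 10)/(2·3) ≡ 9/6. 6⁻¹ ≡ 16 (mod 19), so λ ≡ 9·16 ≡ 11.
  x = λ² - 5 - 5 = 121 - 10 ≡ 16; y = λ·(5 - 16) - 3 ≡ 9. → (16, 9)
3P: (16, 9) + (5, 3). λ = (3 - 9)/(5 - 16) ≡ 13/8 mod 19. 8⁻¹ ≡ 12 (mod 19) since 8·12 = 96 ≡ 1, so λ ≡ 4.
  x = λ² - 16 - 5 = 16 - 21 ≡ 14; y = λ·(16 - 14) - 9 ≡ 18. → (14, 18)
4P: (14, 18) + (5, 3). λ = (3 - 18)/(5 - 14) ≡ 4/10 mod 19. 10⁻¹ ≡ 2 (mod 19), so λ ≡ 8.
  x = λ² - 14 - 5 = 64 - 19 ≡ 7; y = λ·(14 - 7) - 18 ≡ 0. → (7, 0)
5P: (7, 0) + (5, 3). λ = (3 - 0)/(5 - 7) ≡ 3/17 mod 19. 17⁻¹ ≡ 9 (mod 19), so λ ≡ 8.
  x = λ² - 7 - 5 = 64 - 12 ≡ 14; y = λ·(7 - 14) - 0 ≡ 1. → (14, 1)
6P: (14, 1) + (5, 3). λ = (3 - 1)/(5 - 14) ≡ 2/10 mod 19. 10⁻¹ ≡ 2 (mod 19), so λ ≡ 4.
  x = λ² - 14 - 5 = 16 - 19 ≡ 16; y = λ·(14 - 16) - 1 ≡ 10. → (16, 10)
7P: (16, 10) + (5, 3). λ = (3 - 10)/(5 - 16) ≡ 12/8 mod 19. 8⁻¹ ≡ 12 (mod 19), so λ ≡ 11.
  x = λ² - 16 - 5 = 121 - 21 ≡ 5; y = λ·(16 - 5) - 10 ≡ 16. → (5, 16)
8P: (5, 16) + (5, 3): same x and y₁ ≡ -y₂, so the sum is O.
8P = O, so the order is 8.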